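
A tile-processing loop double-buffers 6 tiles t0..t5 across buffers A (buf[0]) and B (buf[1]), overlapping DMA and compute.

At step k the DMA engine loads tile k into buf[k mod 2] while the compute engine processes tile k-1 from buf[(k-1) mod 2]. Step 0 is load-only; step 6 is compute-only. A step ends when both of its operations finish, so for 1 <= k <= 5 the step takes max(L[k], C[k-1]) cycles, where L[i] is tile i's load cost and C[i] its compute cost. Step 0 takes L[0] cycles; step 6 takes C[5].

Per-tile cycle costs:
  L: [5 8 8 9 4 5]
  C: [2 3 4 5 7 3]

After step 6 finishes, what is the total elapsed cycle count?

[0] DMA t0→A (5c) ∥ CU idle ⇒ 5c, clock 5
[1] DMA t1→B (8c) ∥ CU A:t0 (2c) ⇒ 8c, clock 13
[2] DMA t2→A (8c) ∥ CU B:t1 (3c) ⇒ 8c, clock 21
[3] DMA t3→B (9c) ∥ CU A:t2 (4c) ⇒ 9c, clock 30
[4] DMA t4→A (4c) ∥ CU B:t3 (5c) ⇒ 5c, clock 35
[5] DMA t5→B (5c) ∥ CU A:t4 (7c) ⇒ 7c, clock 42
[6] DMA idle ∥ CU B:t5 (3c) ⇒ 3c, clock 45

end_cycle[6] = 45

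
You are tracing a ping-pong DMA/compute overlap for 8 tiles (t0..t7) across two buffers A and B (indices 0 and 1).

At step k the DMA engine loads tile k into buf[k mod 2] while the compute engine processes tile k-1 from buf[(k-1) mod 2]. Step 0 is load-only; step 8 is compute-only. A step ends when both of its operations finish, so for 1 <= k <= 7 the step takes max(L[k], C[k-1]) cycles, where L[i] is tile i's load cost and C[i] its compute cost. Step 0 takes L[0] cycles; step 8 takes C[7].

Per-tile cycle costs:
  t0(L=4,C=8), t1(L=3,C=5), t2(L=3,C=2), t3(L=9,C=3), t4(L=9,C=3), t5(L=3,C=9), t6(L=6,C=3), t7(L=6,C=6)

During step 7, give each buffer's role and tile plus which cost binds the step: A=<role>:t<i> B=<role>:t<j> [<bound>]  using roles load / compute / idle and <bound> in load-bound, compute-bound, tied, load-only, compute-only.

step 7: A=compute:t6 B=load:t7 [load-bound]

k=0 load=t0/4c comp=- wait=4 total=4
k=1 load=t1/3c comp=t0/8c wait=8 total=12
k=2 load=t2/3c comp=t1/5c wait=5 total=17
k=3 load=t3/9c comp=t2/2c wait=9 total=26
k=4 load=t4/9c comp=t3/3c wait=9 total=35
k=5 load=t5/3c comp=t4/3c wait=3 total=38
k=6 load=t6/6c comp=t5/9c wait=9 total=47
k=7 load=t7/6c comp=t6/3c wait=6 total=53
k=8 load=- comp=t7/6c wait=6 total=59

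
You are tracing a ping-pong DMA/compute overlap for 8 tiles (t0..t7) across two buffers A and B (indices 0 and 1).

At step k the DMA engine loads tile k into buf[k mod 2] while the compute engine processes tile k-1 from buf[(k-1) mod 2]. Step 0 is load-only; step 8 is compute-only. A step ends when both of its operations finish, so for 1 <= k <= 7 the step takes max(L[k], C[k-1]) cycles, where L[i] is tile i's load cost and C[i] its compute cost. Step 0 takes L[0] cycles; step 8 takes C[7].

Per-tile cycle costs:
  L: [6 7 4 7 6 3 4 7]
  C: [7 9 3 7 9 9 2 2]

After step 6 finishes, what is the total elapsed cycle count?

end_cycle[6] = 54

k=0 load=t0/6c comp=- wait=6 total=6
k=1 load=t1/7c comp=t0/7c wait=7 total=13
k=2 load=t2/4c comp=t1/9c wait=9 total=22
k=3 load=t3/7c comp=t2/3c wait=7 total=29
k=4 load=t4/6c comp=t3/7c wait=7 total=36
k=5 load=t5/3c comp=t4/9c wait=9 total=45
k=6 load=t6/4c comp=t5/9c wait=9 total=54
k=7 load=t7/7c comp=t6/2c wait=7 total=61
k=8 load=- comp=t7/2c wait=2 total=63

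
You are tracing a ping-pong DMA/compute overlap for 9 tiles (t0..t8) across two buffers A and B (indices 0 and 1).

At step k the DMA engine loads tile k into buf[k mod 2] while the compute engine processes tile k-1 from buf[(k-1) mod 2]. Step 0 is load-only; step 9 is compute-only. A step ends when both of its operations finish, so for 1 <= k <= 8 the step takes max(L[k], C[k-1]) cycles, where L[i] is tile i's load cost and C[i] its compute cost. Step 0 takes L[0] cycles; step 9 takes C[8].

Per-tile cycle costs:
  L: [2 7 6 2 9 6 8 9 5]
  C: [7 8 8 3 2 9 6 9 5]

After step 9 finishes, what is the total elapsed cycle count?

end_cycle[9] = 72

  0. 2=2c; end=2; A:t0 B:-
  1. max(7,7)=7c; end=9; A:t0 B:t1
  2. max(6,8)=8c; end=17; A:t2 B:t1
  3. max(2,8)=8c; end=25; A:t2 B:t3
  4. max(9,3)=9c; end=34; A:t4 B:t3
  5. max(6,2)=6c; end=40; A:t4 B:t5
  6. max(8,9)=9c; end=49; A:t6 B:t5
  7. max(9,6)=9c; end=58; A:t6 B:t7
  8. max(5,9)=9c; end=67; A:t8 B:t7
  9. 5=5c; end=72; A:t8 B:t7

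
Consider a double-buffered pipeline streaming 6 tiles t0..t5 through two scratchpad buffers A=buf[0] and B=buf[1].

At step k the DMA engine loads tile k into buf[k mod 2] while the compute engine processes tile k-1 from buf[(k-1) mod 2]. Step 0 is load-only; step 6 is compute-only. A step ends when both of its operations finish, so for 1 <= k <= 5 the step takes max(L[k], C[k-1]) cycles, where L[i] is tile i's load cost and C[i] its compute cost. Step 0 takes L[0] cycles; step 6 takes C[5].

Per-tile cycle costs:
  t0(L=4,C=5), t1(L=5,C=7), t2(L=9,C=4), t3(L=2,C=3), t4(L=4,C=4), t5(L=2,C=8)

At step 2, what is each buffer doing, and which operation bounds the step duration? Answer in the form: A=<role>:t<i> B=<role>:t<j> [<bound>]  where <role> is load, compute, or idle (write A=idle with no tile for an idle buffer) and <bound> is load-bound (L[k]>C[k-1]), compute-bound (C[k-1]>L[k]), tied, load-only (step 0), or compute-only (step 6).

step 2: A=load:t2 B=compute:t1 [load-bound]

[0] DMA t0→A (4c) ∥ CU idle ⇒ 4c, clock 4
[1] DMA t1→B (5c) ∥ CU A:t0 (5c) ⇒ 5c, clock 9
[2] DMA t2→A (9c) ∥ CU B:t1 (7c) ⇒ 9c, clock 18
[3] DMA t3→B (2c) ∥ CU A:t2 (4c) ⇒ 4c, clock 22
[4] DMA t4→A (4c) ∥ CU B:t3 (3c) ⇒ 4c, clock 26
[5] DMA t5→B (2c) ∥ CU A:t4 (4c) ⇒ 4c, clock 30
[6] DMA idle ∥ CU B:t5 (8c) ⇒ 8c, clock 38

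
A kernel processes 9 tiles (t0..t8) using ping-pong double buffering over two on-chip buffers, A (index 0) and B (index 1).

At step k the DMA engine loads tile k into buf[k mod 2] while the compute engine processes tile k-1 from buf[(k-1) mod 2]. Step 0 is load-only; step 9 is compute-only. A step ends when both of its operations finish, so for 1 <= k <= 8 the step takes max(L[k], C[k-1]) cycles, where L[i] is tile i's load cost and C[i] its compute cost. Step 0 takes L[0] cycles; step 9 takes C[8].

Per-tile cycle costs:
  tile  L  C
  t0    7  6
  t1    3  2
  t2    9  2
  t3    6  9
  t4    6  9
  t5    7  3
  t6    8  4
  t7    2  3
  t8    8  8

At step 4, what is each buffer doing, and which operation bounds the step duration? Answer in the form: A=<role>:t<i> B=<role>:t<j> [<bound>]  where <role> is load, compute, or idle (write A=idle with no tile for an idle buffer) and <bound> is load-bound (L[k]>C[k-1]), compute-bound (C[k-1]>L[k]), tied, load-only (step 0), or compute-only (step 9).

step 0: L[0]=7 → dur=7, Σ=7 | A=load:t0 B=idle [load-only]
step 1: L[1]=3 C[0]=6 → dur=6, Σ=13 | A=compute:t0 B=load:t1 [compute-bound]
step 2: L[2]=9 C[1]=2 → dur=9, Σ=22 | A=load:t2 B=compute:t1 [load-bound]
step 3: L[3]=6 C[2]=2 → dur=6, Σ=28 | A=compute:t2 B=load:t3 [load-bound]
step 4: L[4]=6 C[3]=9 → dur=9, Σ=37 | A=load:t4 B=compute:t3 [compute-bound]
step 5: L[5]=7 C[4]=9 → dur=9, Σ=46 | A=compute:t4 B=load:t5 [compute-bound]
step 6: L[6]=8 C[5]=3 → dur=8, Σ=54 | A=load:t6 B=compute:t5 [load-bound]
step 7: L[7]=2 C[6]=4 → dur=4, Σ=58 | A=compute:t6 B=load:t7 [compute-bound]
step 8: L[8]=8 C[7]=3 → dur=8, Σ=66 | A=load:t8 B=compute:t7 [load-bound]
step 9: C[8]=8 → dur=8, Σ=74 | A=compute:t8 B=idle [compute-only]

step 4: A=load:t4 B=compute:t3 [compute-bound]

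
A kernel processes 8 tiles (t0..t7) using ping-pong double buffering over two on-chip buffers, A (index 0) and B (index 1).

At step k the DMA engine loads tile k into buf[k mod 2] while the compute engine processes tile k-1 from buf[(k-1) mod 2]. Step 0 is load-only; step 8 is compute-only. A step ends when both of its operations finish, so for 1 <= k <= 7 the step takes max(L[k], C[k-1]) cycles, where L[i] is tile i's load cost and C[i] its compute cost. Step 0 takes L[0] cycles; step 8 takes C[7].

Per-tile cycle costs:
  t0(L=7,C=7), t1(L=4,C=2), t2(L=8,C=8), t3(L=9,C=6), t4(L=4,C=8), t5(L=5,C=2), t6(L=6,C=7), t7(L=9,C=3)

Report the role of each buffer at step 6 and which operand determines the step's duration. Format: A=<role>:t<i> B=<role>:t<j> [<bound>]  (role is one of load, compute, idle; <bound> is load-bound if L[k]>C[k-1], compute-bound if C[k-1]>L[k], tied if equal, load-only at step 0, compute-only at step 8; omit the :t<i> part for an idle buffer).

step 6: A=load:t6 B=compute:t5 [load-bound]

  0. 7=7c; end=7; A:t0 B:-
  1. max(4,7)=7c; end=14; A:t0 B:t1
  2. max(8,2)=8c; end=22; A:t2 B:t1
  3. max(9,8)=9c; end=31; A:t2 B:t3
  4. max(4,6)=6c; end=37; A:t4 B:t3
  5. max(5,8)=8c; end=45; A:t4 B:t5
  6. max(6,2)=6c; end=51; A:t6 B:t5
  7. max(9,7)=9c; end=60; A:t6 B:t7
  8. 3=3c; end=63; A:t6 B:t7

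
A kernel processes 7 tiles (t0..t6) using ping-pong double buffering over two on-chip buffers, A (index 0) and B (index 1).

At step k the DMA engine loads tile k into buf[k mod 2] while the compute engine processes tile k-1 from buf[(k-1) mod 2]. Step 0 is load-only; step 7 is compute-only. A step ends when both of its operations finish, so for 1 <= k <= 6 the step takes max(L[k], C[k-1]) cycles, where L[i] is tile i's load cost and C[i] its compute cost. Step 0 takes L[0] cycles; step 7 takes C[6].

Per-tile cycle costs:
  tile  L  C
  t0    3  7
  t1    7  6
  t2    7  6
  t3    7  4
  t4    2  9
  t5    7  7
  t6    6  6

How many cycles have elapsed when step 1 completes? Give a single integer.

[0] DMA t0→A (3c) ∥ CU idle ⇒ 3c, clock 3
[1] DMA t1→B (7c) ∥ CU A:t0 (7c) ⇒ 7c, clock 10
[2] DMA t2→A (7c) ∥ CU B:t1 (6c) ⇒ 7c, clock 17
[3] DMA t3→B (7c) ∥ CU A:t2 (6c) ⇒ 7c, clock 24
[4] DMA t4→A (2c) ∥ CU B:t3 (4c) ⇒ 4c, clock 28
[5] DMA t5→B (7c) ∥ CU A:t4 (9c) ⇒ 9c, clock 37
[6] DMA t6→A (6c) ∥ CU B:t5 (7c) ⇒ 7c, clock 44
[7] DMA idle ∥ CU A:t6 (6c) ⇒ 6c, clock 50

end_cycle[1] = 10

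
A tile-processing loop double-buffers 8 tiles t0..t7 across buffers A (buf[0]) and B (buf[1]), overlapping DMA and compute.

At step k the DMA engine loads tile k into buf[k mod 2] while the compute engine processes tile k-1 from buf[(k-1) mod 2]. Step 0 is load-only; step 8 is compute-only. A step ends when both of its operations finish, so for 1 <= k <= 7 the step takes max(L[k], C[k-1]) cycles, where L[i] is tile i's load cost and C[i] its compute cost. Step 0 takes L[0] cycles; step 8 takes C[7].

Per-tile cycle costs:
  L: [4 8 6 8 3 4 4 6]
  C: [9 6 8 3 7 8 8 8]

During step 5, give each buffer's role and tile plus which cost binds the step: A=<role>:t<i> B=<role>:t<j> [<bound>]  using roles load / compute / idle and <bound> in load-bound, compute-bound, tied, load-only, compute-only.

step 5: A=compute:t4 B=load:t5 [compute-bound]

  0. 4=4c; end=4; A:t0 B:-
  1. max(8,9)=9c; end=13; A:t0 B:t1
  2. max(6,6)=6c; end=19; A:t2 B:t1
  3. max(8,8)=8c; end=27; A:t2 B:t3
  4. max(3,3)=3c; end=30; A:t4 B:t3
  5. max(4,7)=7c; end=37; A:t4 B:t5
  6. max(4,8)=8c; end=45; A:t6 B:t5
  7. max(6,8)=8c; end=53; A:t6 B:t7
  8. 8=8c; end=61; A:t6 B:t7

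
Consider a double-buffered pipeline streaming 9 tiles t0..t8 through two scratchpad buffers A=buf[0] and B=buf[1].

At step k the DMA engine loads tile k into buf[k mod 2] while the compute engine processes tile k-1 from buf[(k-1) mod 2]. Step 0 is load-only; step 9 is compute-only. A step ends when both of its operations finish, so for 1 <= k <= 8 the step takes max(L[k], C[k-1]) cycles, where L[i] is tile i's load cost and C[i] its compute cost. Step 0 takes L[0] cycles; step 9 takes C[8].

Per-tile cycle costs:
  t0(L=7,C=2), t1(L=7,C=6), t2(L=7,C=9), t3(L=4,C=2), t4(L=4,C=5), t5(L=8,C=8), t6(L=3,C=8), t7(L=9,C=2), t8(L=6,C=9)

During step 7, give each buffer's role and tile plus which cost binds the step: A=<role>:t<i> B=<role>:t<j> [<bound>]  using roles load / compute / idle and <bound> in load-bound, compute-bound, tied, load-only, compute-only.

step 7: A=compute:t6 B=load:t7 [load-bound]

step 0: L[0]=7 → dur=7, Σ=7 | A=load:t0 B=idle [load-only]
step 1: L[1]=7 C[0]=2 → dur=7, Σ=14 | A=compute:t0 B=load:t1 [load-bound]
step 2: L[2]=7 C[1]=6 → dur=7, Σ=21 | A=load:t2 B=compute:t1 [load-bound]
step 3: L[3]=4 C[2]=9 → dur=9, Σ=30 | A=compute:t2 B=load:t3 [compute-bound]
step 4: L[4]=4 C[3]=2 → dur=4, Σ=34 | A=load:t4 B=compute:t3 [load-bound]
step 5: L[5]=8 C[4]=5 → dur=8, Σ=42 | A=compute:t4 B=load:t5 [load-bound]
step 6: L[6]=3 C[5]=8 → dur=8, Σ=50 | A=load:t6 B=compute:t5 [compute-bound]
step 7: L[7]=9 C[6]=8 → dur=9, Σ=59 | A=compute:t6 B=load:t7 [load-bound]
step 8: L[8]=6 C[7]=2 → dur=6, Σ=65 | A=load:t8 B=compute:t7 [load-bound]
step 9: C[8]=9 → dur=9, Σ=74 | A=compute:t8 B=idle [compute-only]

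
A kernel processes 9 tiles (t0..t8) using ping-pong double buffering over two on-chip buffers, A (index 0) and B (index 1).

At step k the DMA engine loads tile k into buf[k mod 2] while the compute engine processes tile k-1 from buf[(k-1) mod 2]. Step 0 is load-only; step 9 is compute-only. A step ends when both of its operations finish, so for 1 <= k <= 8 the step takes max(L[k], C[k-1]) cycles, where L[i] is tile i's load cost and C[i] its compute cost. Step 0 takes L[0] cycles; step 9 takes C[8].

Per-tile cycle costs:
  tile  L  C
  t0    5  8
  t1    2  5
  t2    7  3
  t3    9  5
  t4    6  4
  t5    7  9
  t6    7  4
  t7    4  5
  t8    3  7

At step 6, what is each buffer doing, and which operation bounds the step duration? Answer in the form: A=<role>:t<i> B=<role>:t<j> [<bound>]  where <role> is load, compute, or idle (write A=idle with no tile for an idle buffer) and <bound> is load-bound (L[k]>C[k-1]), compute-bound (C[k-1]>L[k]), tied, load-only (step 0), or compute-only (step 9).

k=0 load=t0/5c comp=- wait=5 total=5
k=1 load=t1/2c comp=t0/8c wait=8 total=13
k=2 load=t2/7c comp=t1/5c wait=7 total=20
k=3 load=t3/9c comp=t2/3c wait=9 total=29
k=4 load=t4/6c comp=t3/5c wait=6 total=35
k=5 load=t5/7c comp=t4/4c wait=7 total=42
k=6 load=t6/7c comp=t5/9c wait=9 total=51
k=7 load=t7/4c comp=t6/4c wait=4 total=55
k=8 load=t8/3c comp=t7/5c wait=5 total=60
k=9 load=- comp=t8/7c wait=7 total=67

step 6: A=load:t6 B=compute:t5 [compute-bound]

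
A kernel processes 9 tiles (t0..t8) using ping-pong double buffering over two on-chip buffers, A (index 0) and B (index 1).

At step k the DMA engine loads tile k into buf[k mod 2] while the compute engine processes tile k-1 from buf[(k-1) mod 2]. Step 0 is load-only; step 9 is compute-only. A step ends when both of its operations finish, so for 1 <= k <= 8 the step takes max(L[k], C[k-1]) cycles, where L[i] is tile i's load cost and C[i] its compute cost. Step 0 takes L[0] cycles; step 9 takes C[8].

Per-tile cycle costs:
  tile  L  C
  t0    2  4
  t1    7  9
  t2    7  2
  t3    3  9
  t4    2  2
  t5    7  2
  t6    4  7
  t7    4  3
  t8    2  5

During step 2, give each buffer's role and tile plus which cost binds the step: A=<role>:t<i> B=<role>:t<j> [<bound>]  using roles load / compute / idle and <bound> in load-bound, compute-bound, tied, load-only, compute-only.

k=0 load=t0/2c comp=- wait=2 total=2
k=1 load=t1/7c comp=t0/4c wait=7 total=9
k=2 load=t2/7c comp=t1/9c wait=9 total=18
k=3 load=t3/3c comp=t2/2c wait=3 total=21
k=4 load=t4/2c comp=t3/9c wait=9 total=30
k=5 load=t5/7c comp=t4/2c wait=7 total=37
k=6 load=t6/4c comp=t5/2c wait=4 total=41
k=7 load=t7/4c comp=t6/7c wait=7 total=48
k=8 load=t8/2c comp=t7/3c wait=3 total=51
k=9 load=- comp=t8/5c wait=5 total=56

step 2: A=load:t2 B=compute:t1 [compute-bound]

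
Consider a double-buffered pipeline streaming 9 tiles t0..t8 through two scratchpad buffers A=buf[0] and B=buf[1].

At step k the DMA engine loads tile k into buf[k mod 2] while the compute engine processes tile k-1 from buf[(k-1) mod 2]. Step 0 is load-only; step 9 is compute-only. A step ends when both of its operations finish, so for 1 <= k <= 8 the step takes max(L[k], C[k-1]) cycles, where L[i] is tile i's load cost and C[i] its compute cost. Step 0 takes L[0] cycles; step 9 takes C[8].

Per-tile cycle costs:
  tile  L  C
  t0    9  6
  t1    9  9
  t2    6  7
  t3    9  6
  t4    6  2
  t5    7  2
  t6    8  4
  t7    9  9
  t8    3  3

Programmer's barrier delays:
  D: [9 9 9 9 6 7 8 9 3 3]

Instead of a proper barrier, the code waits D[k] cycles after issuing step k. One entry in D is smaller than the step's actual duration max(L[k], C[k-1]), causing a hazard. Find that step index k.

hazard at step 8

[0] required=L[0]=9=9 vs D=9 ok
[1] required=max(L[1]=9,C[0]=6)=9 vs D=9 ok
[2] required=max(L[2]=6,C[1]=9)=9 vs D=9 ok
[3] required=max(L[3]=9,C[2]=7)=9 vs D=9 ok
[4] required=max(L[4]=6,C[3]=6)=6 vs D=6 ok
[5] required=max(L[5]=7,C[4]=2)=7 vs D=7 ok
[6] required=max(L[6]=8,C[5]=2)=8 vs D=8 ok
[7] required=max(L[7]=9,C[6]=4)=9 vs D=9 ok
[8] required=max(L[8]=3,C[7]=9)=9 vs D=3 SHORT
[9] required=C[8]=3=3 vs D=3 ok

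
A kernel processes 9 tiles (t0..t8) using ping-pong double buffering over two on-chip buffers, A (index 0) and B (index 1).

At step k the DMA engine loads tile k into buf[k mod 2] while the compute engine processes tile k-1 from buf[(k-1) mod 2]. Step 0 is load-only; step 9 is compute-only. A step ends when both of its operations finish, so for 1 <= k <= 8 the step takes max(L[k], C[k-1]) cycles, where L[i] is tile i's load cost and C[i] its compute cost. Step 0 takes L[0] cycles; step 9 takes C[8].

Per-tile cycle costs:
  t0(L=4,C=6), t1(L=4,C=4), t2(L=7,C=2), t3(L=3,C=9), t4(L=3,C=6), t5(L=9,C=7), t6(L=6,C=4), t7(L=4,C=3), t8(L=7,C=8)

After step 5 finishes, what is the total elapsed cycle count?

end_cycle[5] = 38

k=0 load=t0/4c comp=- wait=4 total=4
k=1 load=t1/4c comp=t0/6c wait=6 total=10
k=2 load=t2/7c comp=t1/4c wait=7 total=17
k=3 load=t3/3c comp=t2/2c wait=3 total=20
k=4 load=t4/3c comp=t3/9c wait=9 total=29
k=5 load=t5/9c comp=t4/6c wait=9 total=38
k=6 load=t6/6c comp=t5/7c wait=7 total=45
k=7 load=t7/4c comp=t6/4c wait=4 total=49
k=8 load=t8/7c comp=t7/3c wait=7 total=56
k=9 load=- comp=t8/8c wait=8 total=64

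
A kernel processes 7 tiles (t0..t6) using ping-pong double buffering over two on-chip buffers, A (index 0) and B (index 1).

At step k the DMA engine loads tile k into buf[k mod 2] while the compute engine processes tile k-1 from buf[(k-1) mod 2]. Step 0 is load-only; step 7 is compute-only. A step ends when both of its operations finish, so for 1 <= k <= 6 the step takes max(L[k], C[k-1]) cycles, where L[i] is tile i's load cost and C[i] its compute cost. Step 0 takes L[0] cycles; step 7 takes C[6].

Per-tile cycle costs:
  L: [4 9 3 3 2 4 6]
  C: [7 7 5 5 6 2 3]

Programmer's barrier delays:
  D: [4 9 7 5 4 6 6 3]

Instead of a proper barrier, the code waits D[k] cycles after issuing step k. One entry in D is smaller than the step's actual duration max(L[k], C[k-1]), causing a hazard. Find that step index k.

hazard at step 4

k=0 barrier L[0]=4→4c, D[0]=4 ok
k=1 barrier max(L[1]=9,C[0]=7)→9c, D[1]=9 ok
k=2 barrier max(L[2]=3,C[1]=7)→7c, D[2]=7 ok
k=3 barrier max(L[3]=3,C[2]=5)→5c, D[3]=5 ok
k=4 barrier max(L[4]=2,C[3]=5)→5c, D[4]=4 SHORT
k=5 barrier max(L[5]=4,C[4]=6)→6c, D[5]=6 ok
k=6 barrier max(L[6]=6,C[5]=2)→6c, D[6]=6 ok
k=7 barrier C[6]=3→3c, D[7]=3 ok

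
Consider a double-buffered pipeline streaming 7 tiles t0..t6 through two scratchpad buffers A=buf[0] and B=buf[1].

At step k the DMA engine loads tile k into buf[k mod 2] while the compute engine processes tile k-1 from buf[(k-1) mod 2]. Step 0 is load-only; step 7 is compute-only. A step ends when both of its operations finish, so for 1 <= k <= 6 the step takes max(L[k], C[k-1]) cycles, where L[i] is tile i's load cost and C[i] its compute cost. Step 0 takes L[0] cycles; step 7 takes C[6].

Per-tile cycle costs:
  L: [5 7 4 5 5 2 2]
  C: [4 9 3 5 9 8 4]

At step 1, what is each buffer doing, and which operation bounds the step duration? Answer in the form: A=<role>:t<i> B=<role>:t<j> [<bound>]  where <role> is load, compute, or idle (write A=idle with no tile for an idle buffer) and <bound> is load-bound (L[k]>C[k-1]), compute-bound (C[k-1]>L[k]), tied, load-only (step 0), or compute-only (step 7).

step 0: L[0]=5 → dur=5, Σ=5 | A=load:t0 B=idle [load-only]
step 1: L[1]=7 C[0]=4 → dur=7, Σ=12 | A=compute:t0 B=load:t1 [load-bound]
step 2: L[2]=4 C[1]=9 → dur=9, Σ=21 | A=load:t2 B=compute:t1 [compute-bound]
step 3: L[3]=5 C[2]=3 → dur=5, Σ=26 | A=compute:t2 B=load:t3 [load-bound]
step 4: L[4]=5 C[3]=5 → dur=5, Σ=31 | A=load:t4 B=compute:t3 [tied]
step 5: L[5]=2 C[4]=9 → dur=9, Σ=40 | A=compute:t4 B=load:t5 [compute-bound]
step 6: L[6]=2 C[5]=8 → dur=8, Σ=48 | A=load:t6 B=compute:t5 [compute-bound]
step 7: C[6]=4 → dur=4, Σ=52 | A=compute:t6 B=idle [compute-only]

step 1: A=compute:t0 B=load:t1 [load-bound]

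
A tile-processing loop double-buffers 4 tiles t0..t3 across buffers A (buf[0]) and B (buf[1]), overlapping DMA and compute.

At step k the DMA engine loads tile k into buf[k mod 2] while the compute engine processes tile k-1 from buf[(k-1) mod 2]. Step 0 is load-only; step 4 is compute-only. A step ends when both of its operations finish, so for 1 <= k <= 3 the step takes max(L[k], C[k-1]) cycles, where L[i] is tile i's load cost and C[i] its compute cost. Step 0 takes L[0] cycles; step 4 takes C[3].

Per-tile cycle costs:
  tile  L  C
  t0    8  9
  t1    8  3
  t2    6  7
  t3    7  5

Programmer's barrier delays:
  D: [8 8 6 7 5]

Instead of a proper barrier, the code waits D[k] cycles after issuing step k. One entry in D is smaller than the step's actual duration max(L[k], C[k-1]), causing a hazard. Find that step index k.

step 0: need L[0]=8 = 8; D[0]=8 ok
step 1: need max(L[1]=8,C[0]=9) = 9; D[1]=8 SHORT
step 2: need max(L[2]=6,C[1]=3) = 6; D[2]=6 ok
step 3: need max(L[3]=7,C[2]=7) = 7; D[3]=7 ok
step 4: need C[3]=5 = 5; D[4]=5 ok

hazard at step 1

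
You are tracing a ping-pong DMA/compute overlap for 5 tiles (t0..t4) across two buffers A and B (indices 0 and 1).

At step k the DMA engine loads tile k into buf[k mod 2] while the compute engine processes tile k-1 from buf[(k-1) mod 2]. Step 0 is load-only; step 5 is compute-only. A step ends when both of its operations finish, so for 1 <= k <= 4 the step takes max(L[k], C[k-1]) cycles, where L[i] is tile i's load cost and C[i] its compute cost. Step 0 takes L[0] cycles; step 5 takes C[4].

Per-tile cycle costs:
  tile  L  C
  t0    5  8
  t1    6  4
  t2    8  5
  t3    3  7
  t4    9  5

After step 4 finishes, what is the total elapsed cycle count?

k=0 load=t0/5c comp=- wait=5 total=5
k=1 load=t1/6c comp=t0/8c wait=8 total=13
k=2 load=t2/8c comp=t1/4c wait=8 total=21
k=3 load=t3/3c comp=t2/5c wait=5 total=26
k=4 load=t4/9c comp=t3/7c wait=9 total=35
k=5 load=- comp=t4/5c wait=5 total=40

end_cycle[4] = 35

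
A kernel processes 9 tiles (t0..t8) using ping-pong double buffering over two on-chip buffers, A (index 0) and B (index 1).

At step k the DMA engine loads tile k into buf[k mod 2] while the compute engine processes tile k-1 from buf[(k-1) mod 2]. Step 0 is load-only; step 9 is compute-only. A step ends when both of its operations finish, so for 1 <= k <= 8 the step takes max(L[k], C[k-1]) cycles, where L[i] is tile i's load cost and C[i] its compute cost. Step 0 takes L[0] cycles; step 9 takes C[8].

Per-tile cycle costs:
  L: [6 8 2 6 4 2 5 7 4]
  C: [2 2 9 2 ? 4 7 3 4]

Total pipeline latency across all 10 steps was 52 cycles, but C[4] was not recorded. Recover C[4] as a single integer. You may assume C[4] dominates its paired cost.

step 0 → dur = L[0]=6 = 6
step 1 → dur = max(L[1]=8, C[0]=2) = 8
step 2 → dur = max(L[2]=2, C[1]=2) = 2
step 3 → dur = max(L[3]=6, C[2]=9) = 9
step 4 → dur = max(L[4]=4, C[3]=2) = 4
step 5 → dur = max(L[5]=2, C[4]=?) = C[4]  (unknown; binding)
step 6 → dur = max(L[6]=5, C[5]=4) = 5
step 7 → dur = max(L[7]=7, C[6]=7) = 7
step 8 → dur = max(L[8]=4, C[7]=3) = 4
step 9 → dur = C[8]=4 = 4
sum of known step durations = 49
dur[5] = total - known = 52 - 49 = 3
C[4] is the binding max in step 5, so C[4] = dur[5] = 3

C[4] = 3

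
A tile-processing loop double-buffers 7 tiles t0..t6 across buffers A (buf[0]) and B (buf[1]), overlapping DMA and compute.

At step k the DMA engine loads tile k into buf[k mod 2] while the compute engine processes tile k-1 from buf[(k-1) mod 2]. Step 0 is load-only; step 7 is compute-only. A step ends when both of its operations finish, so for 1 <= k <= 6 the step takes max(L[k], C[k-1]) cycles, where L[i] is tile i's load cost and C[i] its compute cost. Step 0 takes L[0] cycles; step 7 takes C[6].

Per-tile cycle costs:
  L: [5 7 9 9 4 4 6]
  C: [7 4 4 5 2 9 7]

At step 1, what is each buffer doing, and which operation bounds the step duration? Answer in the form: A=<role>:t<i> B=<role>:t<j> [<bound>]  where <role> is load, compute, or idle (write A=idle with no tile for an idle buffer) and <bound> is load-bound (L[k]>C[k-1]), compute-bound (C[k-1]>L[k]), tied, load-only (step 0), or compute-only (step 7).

step 1: A=compute:t0 B=load:t1 [tied]

step 0: L[0]=5 → dur=5, Σ=5 | A=load:t0 B=idle [load-only]
step 1: L[1]=7 C[0]=7 → dur=7, Σ=12 | A=compute:t0 B=load:t1 [tied]
step 2: L[2]=9 C[1]=4 → dur=9, Σ=21 | A=load:t2 B=compute:t1 [load-bound]
step 3: L[3]=9 C[2]=4 → dur=9, Σ=30 | A=compute:t2 B=load:t3 [load-bound]
step 4: L[4]=4 C[3]=5 → dur=5, Σ=35 | A=load:t4 B=compute:t3 [compute-bound]
step 5: L[5]=4 C[4]=2 → dur=4, Σ=39 | A=compute:t4 B=load:t5 [load-bound]
step 6: L[6]=6 C[5]=9 → dur=9, Σ=48 | A=load:t6 B=compute:t5 [compute-bound]
step 7: C[6]=7 → dur=7, Σ=55 | A=compute:t6 B=idle [compute-only]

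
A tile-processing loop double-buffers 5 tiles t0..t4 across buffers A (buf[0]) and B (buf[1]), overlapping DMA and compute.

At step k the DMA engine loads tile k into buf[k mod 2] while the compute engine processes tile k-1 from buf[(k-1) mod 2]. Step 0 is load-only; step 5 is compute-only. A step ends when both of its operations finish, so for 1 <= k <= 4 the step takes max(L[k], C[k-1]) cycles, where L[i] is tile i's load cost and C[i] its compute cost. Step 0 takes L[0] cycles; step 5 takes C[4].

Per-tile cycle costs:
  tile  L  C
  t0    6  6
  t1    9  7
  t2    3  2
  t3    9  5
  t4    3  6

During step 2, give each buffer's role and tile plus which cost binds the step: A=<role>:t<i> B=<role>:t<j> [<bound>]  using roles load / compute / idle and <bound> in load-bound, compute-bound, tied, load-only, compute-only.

step 2: A=load:t2 B=compute:t1 [compute-bound]

k=0 load=t0/6c comp=- wait=6 total=6
k=1 load=t1/9c comp=t0/6c wait=9 total=15
k=2 load=t2/3c comp=t1/7c wait=7 total=22
k=3 load=t3/9c comp=t2/2c wait=9 total=31
k=4 load=t4/3c comp=t3/5c wait=5 total=36
k=5 load=- comp=t4/6c wait=6 total=42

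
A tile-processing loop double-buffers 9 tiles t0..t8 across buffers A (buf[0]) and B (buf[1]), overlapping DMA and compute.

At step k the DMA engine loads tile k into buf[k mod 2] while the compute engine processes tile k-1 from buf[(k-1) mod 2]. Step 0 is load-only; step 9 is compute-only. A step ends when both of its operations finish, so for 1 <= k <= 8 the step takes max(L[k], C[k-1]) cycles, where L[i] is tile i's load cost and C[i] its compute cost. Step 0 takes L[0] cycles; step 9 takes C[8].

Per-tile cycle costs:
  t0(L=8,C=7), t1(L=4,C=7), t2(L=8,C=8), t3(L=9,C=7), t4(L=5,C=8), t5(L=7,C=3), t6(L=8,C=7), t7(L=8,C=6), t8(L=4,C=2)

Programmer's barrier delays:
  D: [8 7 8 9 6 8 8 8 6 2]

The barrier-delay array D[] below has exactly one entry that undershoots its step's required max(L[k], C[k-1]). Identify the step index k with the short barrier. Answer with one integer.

step 0: need L[0]=8 = 8; D[0]=8 ok
step 1: need max(L[1]=4,C[0]=7) = 7; D[1]=7 ok
step 2: need max(L[2]=8,C[1]=7) = 8; D[2]=8 ok
step 3: need max(L[3]=9,C[2]=8) = 9; D[3]=9 ok
step 4: need max(L[4]=5,C[3]=7) = 7; D[4]=6 SHORT
step 5: need max(L[5]=7,C[4]=8) = 8; D[5]=8 ok
step 6: need max(L[6]=8,C[5]=3) = 8; D[6]=8 ok
step 7: need max(L[7]=8,C[6]=7) = 8; D[7]=8 ok
step 8: need max(L[8]=4,C[7]=6) = 6; D[8]=6 ok
step 9: need C[8]=2 = 2; D[9]=2 ok

hazard at step 4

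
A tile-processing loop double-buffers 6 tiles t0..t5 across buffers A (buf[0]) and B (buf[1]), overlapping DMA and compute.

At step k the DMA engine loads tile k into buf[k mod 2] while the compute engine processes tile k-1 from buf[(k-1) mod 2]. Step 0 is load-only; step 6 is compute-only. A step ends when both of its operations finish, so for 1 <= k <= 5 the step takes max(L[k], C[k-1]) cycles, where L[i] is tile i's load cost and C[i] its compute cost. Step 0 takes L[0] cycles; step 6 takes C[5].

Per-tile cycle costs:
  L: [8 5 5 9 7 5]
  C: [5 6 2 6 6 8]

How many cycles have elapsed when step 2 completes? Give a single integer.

k=0 load=t0/8c comp=- wait=8 total=8
k=1 load=t1/5c comp=t0/5c wait=5 total=13
k=2 load=t2/5c comp=t1/6c wait=6 total=19
k=3 load=t3/9c comp=t2/2c wait=9 total=28
k=4 load=t4/7c comp=t3/6c wait=7 total=35
k=5 load=t5/5c comp=t4/6c wait=6 total=41
k=6 load=- comp=t5/8c wait=8 total=49

end_cycle[2] = 19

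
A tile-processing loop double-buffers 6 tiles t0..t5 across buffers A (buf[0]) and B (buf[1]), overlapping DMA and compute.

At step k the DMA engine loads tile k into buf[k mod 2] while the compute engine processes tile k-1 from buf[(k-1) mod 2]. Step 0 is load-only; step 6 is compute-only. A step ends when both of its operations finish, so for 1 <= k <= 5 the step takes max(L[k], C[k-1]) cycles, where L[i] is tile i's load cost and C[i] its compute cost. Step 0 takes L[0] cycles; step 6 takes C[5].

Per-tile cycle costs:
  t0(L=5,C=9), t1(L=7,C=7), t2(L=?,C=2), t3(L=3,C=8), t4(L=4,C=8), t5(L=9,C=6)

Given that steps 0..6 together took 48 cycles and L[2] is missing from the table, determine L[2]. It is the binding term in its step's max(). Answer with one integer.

L[2] = 8

step 0 = dur = L[0]=5 = 5
step 1 = dur = max(L[1]=7, C[0]=9) = 9
step 2 = dur = max(L[2]=?, C[1]=7) = L[2]  (unknown; binding)
step 3 = dur = max(L[3]=3, C[2]=2) = 3
step 4 = dur = max(L[4]=4, C[3]=8) = 8
step 5 = dur = max(L[5]=9, C[4]=8) = 9
step 6 = dur = C[5]=6 = 6
sum of known step durations = 40
dur[2] = total - known = 48 - 40 = 8
L[2] is the binding max in step 2, so L[2] = dur[2] = 8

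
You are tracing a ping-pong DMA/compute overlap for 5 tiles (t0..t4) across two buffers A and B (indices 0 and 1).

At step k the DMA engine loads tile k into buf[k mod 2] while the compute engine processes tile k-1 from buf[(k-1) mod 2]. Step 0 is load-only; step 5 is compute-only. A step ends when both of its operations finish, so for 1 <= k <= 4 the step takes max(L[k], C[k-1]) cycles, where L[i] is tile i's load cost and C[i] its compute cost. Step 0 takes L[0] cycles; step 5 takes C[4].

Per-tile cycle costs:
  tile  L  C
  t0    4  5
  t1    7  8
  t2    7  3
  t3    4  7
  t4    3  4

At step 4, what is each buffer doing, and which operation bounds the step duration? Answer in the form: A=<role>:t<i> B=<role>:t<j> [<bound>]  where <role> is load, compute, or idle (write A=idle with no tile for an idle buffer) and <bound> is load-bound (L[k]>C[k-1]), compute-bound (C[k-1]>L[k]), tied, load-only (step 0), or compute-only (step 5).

step 4: A=load:t4 B=compute:t3 [compute-bound]

k=0 load=t0/4c comp=- wait=4 total=4
k=1 load=t1/7c comp=t0/5c wait=7 total=11
k=2 load=t2/7c comp=t1/8c wait=8 total=19
k=3 load=t3/4c comp=t2/3c wait=4 total=23
k=4 load=t4/3c comp=t3/7c wait=7 total=30
k=5 load=- comp=t4/4c wait=4 total=34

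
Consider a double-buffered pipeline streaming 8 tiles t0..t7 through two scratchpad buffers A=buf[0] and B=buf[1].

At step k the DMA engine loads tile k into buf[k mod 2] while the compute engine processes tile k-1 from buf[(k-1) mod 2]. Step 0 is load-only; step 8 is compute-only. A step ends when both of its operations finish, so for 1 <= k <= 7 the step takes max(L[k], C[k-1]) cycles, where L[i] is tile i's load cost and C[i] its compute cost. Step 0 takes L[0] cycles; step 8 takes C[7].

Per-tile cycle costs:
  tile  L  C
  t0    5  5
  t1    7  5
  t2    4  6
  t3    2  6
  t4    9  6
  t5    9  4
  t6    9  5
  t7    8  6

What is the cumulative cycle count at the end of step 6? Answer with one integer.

end_cycle[6] = 50

[0] DMA t0→A (5c) ∥ CU idle ⇒ 5c, clock 5
[1] DMA t1→B (7c) ∥ CU A:t0 (5c) ⇒ 7c, clock 12
[2] DMA t2→A (4c) ∥ CU B:t1 (5c) ⇒ 5c, clock 17
[3] DMA t3→B (2c) ∥ CU A:t2 (6c) ⇒ 6c, clock 23
[4] DMA t4→A (9c) ∥ CU B:t3 (6c) ⇒ 9c, clock 32
[5] DMA t5→B (9c) ∥ CU A:t4 (6c) ⇒ 9c, clock 41
[6] DMA t6→A (9c) ∥ CU B:t5 (4c) ⇒ 9c, clock 50
[7] DMA t7→B (8c) ∥ CU A:t6 (5c) ⇒ 8c, clock 58
[8] DMA idle ∥ CU B:t7 (6c) ⇒ 6c, clock 64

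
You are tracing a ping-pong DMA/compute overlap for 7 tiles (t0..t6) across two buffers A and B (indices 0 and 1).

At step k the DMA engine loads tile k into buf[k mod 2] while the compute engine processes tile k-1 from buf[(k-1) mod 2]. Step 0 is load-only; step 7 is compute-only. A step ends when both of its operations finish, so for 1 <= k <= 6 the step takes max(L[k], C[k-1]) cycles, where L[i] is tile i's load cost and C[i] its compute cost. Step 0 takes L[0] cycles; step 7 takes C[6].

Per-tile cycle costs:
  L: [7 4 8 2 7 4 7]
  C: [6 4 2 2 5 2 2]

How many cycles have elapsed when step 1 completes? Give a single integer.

end_cycle[1] = 13

step 0: L[0]=7 → dur=7, Σ=7 | A=load:t0 B=idle [load-only]
step 1: L[1]=4 C[0]=6 → dur=6, Σ=13 | A=compute:t0 B=load:t1 [compute-bound]
step 2: L[2]=8 C[1]=4 → dur=8, Σ=21 | A=load:t2 B=compute:t1 [load-bound]
step 3: L[3]=2 C[2]=2 → dur=2, Σ=23 | A=compute:t2 B=load:t3 [tied]
step 4: L[4]=7 C[3]=2 → dur=7, Σ=30 | A=load:t4 B=compute:t3 [load-bound]
step 5: L[5]=4 C[4]=5 → dur=5, Σ=35 | A=compute:t4 B=load:t5 [compute-bound]
step 6: L[6]=7 C[5]=2 → dur=7, Σ=42 | A=load:t6 B=compute:t5 [load-bound]
step 7: C[6]=2 → dur=2, Σ=44 | A=compute:t6 B=idle [compute-only]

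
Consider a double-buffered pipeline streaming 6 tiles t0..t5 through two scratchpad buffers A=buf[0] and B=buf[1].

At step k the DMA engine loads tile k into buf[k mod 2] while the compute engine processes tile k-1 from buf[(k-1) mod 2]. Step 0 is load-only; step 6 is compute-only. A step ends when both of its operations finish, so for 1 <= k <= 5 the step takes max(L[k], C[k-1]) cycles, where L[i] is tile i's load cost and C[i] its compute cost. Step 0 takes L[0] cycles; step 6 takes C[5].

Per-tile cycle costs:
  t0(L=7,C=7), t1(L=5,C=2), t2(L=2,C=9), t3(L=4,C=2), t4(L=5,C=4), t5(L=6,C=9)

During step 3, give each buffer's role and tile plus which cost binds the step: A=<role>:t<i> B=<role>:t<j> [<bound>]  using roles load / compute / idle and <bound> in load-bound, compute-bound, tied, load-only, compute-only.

k=0 load=t0/7c comp=- wait=7 total=7
k=1 load=t1/5c comp=t0/7c wait=7 total=14
k=2 load=t2/2c comp=t1/2c wait=2 total=16
k=3 load=t3/4c comp=t2/9c wait=9 total=25
k=4 load=t4/5c comp=t3/2c wait=5 total=30
k=5 load=t5/6c comp=t4/4c wait=6 total=36
k=6 load=- comp=t5/9c wait=9 total=45

step 3: A=compute:t2 B=load:t3 [compute-bound]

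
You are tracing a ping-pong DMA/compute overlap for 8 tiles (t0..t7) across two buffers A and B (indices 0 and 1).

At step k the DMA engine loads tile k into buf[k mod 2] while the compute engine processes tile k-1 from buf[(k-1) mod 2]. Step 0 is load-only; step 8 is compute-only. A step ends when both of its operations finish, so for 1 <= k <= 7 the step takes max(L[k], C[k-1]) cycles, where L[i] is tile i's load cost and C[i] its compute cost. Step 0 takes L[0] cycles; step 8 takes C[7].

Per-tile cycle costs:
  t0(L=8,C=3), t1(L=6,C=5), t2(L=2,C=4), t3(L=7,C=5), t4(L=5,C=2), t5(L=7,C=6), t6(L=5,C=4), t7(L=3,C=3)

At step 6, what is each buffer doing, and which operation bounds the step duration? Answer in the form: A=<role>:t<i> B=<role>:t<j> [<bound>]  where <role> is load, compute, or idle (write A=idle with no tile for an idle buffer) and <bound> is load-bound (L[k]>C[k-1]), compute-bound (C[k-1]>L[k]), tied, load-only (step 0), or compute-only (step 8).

k=0 load=t0/8c comp=- wait=8 total=8
k=1 load=t1/6c comp=t0/3c wait=6 total=14
k=2 load=t2/2c comp=t1/5c wait=5 total=19
k=3 load=t3/7c comp=t2/4c wait=7 total=26
k=4 load=t4/5c comp=t3/5c wait=5 total=31
k=5 load=t5/7c comp=t4/2c wait=7 total=38
k=6 load=t6/5c comp=t5/6c wait=6 total=44
k=7 load=t7/3c comp=t6/4c wait=4 total=48
k=8 load=- comp=t7/3c wait=3 total=51

step 6: A=load:t6 B=compute:t5 [compute-bound]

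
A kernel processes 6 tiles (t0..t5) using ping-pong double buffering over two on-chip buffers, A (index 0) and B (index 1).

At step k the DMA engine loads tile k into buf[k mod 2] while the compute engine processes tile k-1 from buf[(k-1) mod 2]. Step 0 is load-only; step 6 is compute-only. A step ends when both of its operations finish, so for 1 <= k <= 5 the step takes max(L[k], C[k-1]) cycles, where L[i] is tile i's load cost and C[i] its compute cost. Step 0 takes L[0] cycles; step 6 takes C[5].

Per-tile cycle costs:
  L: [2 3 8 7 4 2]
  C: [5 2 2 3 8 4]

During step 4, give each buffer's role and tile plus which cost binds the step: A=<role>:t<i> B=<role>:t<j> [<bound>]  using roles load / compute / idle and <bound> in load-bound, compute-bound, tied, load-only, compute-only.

step 0: L[0]=2 → dur=2, Σ=2 | A=load:t0 B=idle [load-only]
step 1: L[1]=3 C[0]=5 → dur=5, Σ=7 | A=compute:t0 B=load:t1 [compute-bound]
step 2: L[2]=8 C[1]=2 → dur=8, Σ=15 | A=load:t2 B=compute:t1 [load-bound]
step 3: L[3]=7 C[2]=2 → dur=7, Σ=22 | A=compute:t2 B=load:t3 [load-bound]
step 4: L[4]=4 C[3]=3 → dur=4, Σ=26 | A=load:t4 B=compute:t3 [load-bound]
step 5: L[5]=2 C[4]=8 → dur=8, Σ=34 | A=compute:t4 B=load:t5 [compute-bound]
step 6: C[5]=4 → dur=4, Σ=38 | A=idle B=compute:t5 [compute-only]

step 4: A=load:t4 B=compute:t3 [load-bound]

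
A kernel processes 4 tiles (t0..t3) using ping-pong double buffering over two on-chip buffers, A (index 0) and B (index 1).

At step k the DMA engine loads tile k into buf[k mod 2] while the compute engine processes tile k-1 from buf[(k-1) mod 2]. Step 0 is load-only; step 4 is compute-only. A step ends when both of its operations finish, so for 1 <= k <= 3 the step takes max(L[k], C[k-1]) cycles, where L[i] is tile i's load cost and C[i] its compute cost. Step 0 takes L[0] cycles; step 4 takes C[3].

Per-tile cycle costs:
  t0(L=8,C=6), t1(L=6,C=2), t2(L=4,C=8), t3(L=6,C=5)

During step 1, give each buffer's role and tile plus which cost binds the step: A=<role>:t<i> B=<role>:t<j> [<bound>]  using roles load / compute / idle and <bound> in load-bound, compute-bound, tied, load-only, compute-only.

step 0: L[0]=8 → dur=8, Σ=8 | A=load:t0 B=idle [load-only]
step 1: L[1]=6 C[0]=6 → dur=6, Σ=14 | A=compute:t0 B=load:t1 [tied]
step 2: L[2]=4 C[1]=2 → dur=4, Σ=18 | A=load:t2 B=compute:t1 [load-bound]
step 3: L[3]=6 C[2]=8 → dur=8, Σ=26 | A=compute:t2 B=load:t3 [compute-bound]
step 4: C[3]=5 → dur=5, Σ=31 | A=idle B=compute:t3 [compute-only]

step 1: A=compute:t0 B=load:t1 [tied]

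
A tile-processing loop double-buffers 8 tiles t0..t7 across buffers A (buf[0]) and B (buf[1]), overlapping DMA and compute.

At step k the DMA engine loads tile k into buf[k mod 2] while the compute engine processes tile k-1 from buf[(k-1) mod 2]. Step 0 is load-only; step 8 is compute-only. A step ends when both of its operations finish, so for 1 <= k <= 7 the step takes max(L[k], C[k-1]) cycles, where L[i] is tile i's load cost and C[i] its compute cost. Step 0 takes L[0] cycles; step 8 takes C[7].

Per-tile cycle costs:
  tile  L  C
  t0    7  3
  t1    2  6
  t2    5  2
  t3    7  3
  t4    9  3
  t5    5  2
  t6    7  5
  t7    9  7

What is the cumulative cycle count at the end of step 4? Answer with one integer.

end_cycle[4] = 32

[0] DMA t0→A (7c) ∥ CU idle ⇒ 7c, clock 7
[1] DMA t1→B (2c) ∥ CU A:t0 (3c) ⇒ 3c, clock 10
[2] DMA t2→A (5c) ∥ CU B:t1 (6c) ⇒ 6c, clock 16
[3] DMA t3→B (7c) ∥ CU A:t2 (2c) ⇒ 7c, clock 23
[4] DMA t4→A (9c) ∥ CU B:t3 (3c) ⇒ 9c, clock 32
[5] DMA t5→B (5c) ∥ CU A:t4 (3c) ⇒ 5c, clock 37
[6] DMA t6→A (7c) ∥ CU B:t5 (2c) ⇒ 7c, clock 44
[7] DMA t7→B (9c) ∥ CU A:t6 (5c) ⇒ 9c, clock 53
[8] DMA idle ∥ CU B:t7 (7c) ⇒ 7c, clock 60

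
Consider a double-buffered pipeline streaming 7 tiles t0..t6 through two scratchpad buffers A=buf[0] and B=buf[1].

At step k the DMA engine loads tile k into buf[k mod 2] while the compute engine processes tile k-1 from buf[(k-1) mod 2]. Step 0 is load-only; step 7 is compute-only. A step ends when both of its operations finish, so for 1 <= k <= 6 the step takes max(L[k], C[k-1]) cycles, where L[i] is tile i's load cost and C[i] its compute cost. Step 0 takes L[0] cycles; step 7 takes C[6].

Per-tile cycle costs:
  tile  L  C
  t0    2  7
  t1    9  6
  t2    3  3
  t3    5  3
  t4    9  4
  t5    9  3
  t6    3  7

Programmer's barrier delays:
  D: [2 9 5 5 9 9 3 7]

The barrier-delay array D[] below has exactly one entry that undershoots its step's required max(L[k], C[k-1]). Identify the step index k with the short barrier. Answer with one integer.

step 0: need L[0]=2 = 2; D[0]=2 ok
step 1: need max(L[1]=9,C[0]=7) = 9; D[1]=9 ok
step 2: need max(L[2]=3,C[1]=6) = 6; D[2]=5 SHORT
step 3: need max(L[3]=5,C[2]=3) = 5; D[3]=5 ok
step 4: need max(L[4]=9,C[3]=3) = 9; D[4]=9 ok
step 5: need max(L[5]=9,C[4]=4) = 9; D[5]=9 ok
step 6: need max(L[6]=3,C[5]=3) = 3; D[6]=3 ok
step 7: need C[6]=7 = 7; D[7]=7 ok

hazard at step 2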